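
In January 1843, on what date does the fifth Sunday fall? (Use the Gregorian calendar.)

January 29, 1843

January 1, 1843 is a Sunday.
The first Sunday is therefore January 1 (same day).
The fifth Sunday is 1 + 4×7 = January 29.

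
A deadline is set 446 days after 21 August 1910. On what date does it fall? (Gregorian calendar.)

November 10, 1911

+365 (one year) → Aug 21, 1911 (81 left).
Aug has 31 days: +11 → Sep 1, 1911 (70 left).
Sep has 30 days: +30 → Oct 1, 1911 (40 left).
Oct has 31 days: +31 → Nov 1, 1911 (9 left).
+9 → Nov 10, 1911.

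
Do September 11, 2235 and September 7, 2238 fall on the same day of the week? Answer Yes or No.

Yes

From Sep 11, 2235 to Sep 7, 2238 is 1092 days.
1092 mod 7 = 0, so they are the same weekday.
(Sep 11, 2235 is a Friday; Sep 7, 2238 is a Friday.)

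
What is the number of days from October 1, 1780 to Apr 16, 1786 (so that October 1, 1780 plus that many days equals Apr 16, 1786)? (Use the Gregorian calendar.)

Oct 1, 1780 → Oct 1, 1781: 365 days.
Oct 1, 1781 → Oct 1, 1782: 365 days.
Oct 1, 1782 → Oct 1, 1783: 365 days.
Oct 1, 1783 → Oct 1, 1784: 366 days (Feb 29, 1784 is in that span).
Oct 1, 1784 → Oct 1, 1785: 365 days.
Oct 1, 1785 → Nov 1, 1785: 31 days (October has 31).
Nov 1, 1785 → Dec 1, 1785: 30 days (November has 30).
Dec 1, 1785 → Jan 1, 1786: 31 days (December has 31).
Jan 1, 1786 → Feb 1, 1786: 31 days (January has 31).
Feb 1, 1786 → Mar 1, 1786: 28 days (February has 28).
Mar 1, 1786 → Apr 1, 1786: 31 days (March has 31).
Apr 1, 1786 → Apr 16, 1786: 15 days.
Total: 2023 days.

2023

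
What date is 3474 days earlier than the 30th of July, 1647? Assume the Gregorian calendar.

−365 (one year) → Jul 30, 1646 (3109 left).
−365 (one year) → Jul 30, 1645 (2744 left).
−365 (one year) → Jul 30, 1644 (2379 left).
−366 (one year; includes Feb 29, 1644) → Jul 30, 1643 (2013 left).
−365 (one year) → Jul 30, 1642 (1648 left).
−365 (one year) → Jul 30, 1641 (1283 left).
−365 (one year) → Jul 30, 1640 (918 left).
−366 (one year; includes Feb 29, 1640) → Jul 30, 1639 (552 left).
−365 (one year) → Jul 30, 1638 (187 left).
−30 → Jun 30, 1638 (end of Jun, 30 days; 157 left).
−30 → May 31, 1638 (end of May, 31 days; 127 left).
−31 → Apr 30, 1638 (end of Apr, 30 days; 96 left).
−30 → Mar 31, 1638 (end of Mar, 31 days; 66 left).
−31 → Feb 28, 1638 (end of Feb, 28 days; 35 left).
−28 → Jan 31, 1638 (end of Jan, 31 days; 7 left).
−7 → Jan 24, 1638.

January 24, 1638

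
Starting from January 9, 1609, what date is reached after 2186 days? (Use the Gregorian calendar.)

January 4, 1615

+365 (one year) → Jan 9, 1610 (1821 left).
+365 (one year) → Jan 9, 1611 (1456 left).
+365 (one year) → Jan 9, 1612 (1091 left).
+366 (one year; includes Feb 29, 1612) → Jan 9, 1613 (725 left).
+365 (one year) → Jan 9, 1614 (360 left).
Jan has 31 days: +23 → Feb 1, 1614 (337 left).
Feb has 28 days: +28 → Mar 1, 1614 (309 left).
Mar has 31 days: +31 → Apr 1, 1614 (278 left).
Apr has 30 days: +30 → May 1, 1614 (248 left).
May has 31 days: +31 → Jun 1, 1614 (217 left).
Jun has 30 days: +30 → Jul 1, 1614 (187 left).
Jul has 31 days: +31 → Aug 1, 1614 (156 left).
Aug has 31 days: +31 → Sep 1, 1614 (125 left).
Sep has 30 days: +30 → Oct 1, 1614 (95 left).
Oct has 31 days: +31 → Nov 1, 1614 (64 left).
Nov has 30 days: +30 → Dec 1, 1614 (34 left).
Dec has 31 days: +31 → Jan 1, 1615 (3 left).
+3 → Jan 4, 1615.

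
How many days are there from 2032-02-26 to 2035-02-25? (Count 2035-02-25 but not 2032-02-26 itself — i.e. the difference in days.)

1095

Feb 26, 2032 → Feb 26, 2033: 366 days (Feb 29, 2032 is in that span).
Feb 26, 2033 → Feb 26, 2034: 365 days.
Feb 26, 2034 → Mar 26, 2034: 28 days (February has 28).
Mar 26, 2034 → Apr 26, 2034: 31 days (March has 31).
Apr 26, 2034 → May 26, 2034: 30 days (April has 30).
May 26, 2034 → Jun 26, 2034: 31 days (May has 31).
Jun 26, 2034 → Jul 26, 2034: 30 days (June has 30).
Jul 26, 2034 → Aug 26, 2034: 31 days (July has 31).
Aug 26, 2034 → Sep 26, 2034: 31 days (August has 31).
Sep 26, 2034 → Oct 26, 2034: 30 days (September has 30).
Oct 26, 2034 → Nov 26, 2034: 31 days (October has 31).
Nov 26, 2034 → Dec 26, 2034: 30 days (November has 30).
Dec 26, 2034 → Jan 26, 2035: 31 days (December has 31).
Jan 26, 2035 → Feb 25, 2035: 30 days.
Total: 1095 days.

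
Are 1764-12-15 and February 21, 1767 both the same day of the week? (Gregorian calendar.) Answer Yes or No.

Yes

From Dec 15, 1764 to Feb 21, 1767 is 798 days.
798 mod 7 = 0, so they are the same weekday.
(Dec 15, 1764 is a Saturday; Feb 21, 1767 is a Saturday.)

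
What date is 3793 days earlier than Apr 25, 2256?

December 6, 2245

−366 (one year; includes Feb 29, 2256) → Apr 25, 2255 (3427 left).
−365 (one year) → Apr 25, 2254 (3062 left).
−365 (one year) → Apr 25, 2253 (2697 left).
−365 (one year) → Apr 25, 2252 (2332 left).
−366 (one year; includes Feb 29, 2252) → Apr 25, 2251 (1966 left).
−365 (one year) → Apr 25, 2250 (1601 left).
−365 (one year) → Apr 25, 2249 (1236 left).
−365 (one year) → Apr 25, 2248 (871 left).
−366 (one year; includes Feb 29, 2248) → Apr 25, 2247 (505 left).
−365 (one year) → Apr 25, 2246 (140 left).
−25 → Mar 31, 2246 (end of Mar, 31 days; 115 left).
−31 → Feb 28, 2246 (end of Feb, 28 days; 84 left).
−28 → Jan 31, 2246 (end of Jan, 31 days; 56 left).
−31 → Dec 31, 2245 (end of Dec, 31 days; 25 left).
−25 → Dec 6, 2245.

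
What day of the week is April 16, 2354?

Doomsday rule: the anchor day for the 2300s is Wednesday. For year 54: 54÷12 = 4 r 6, and 6÷4 = 1, so 4+6+1 = 11.
Wednesday + 11 ≡ Sunday — that's 2354's doomsday.
In April the doomsday date is Apr 4.
Apr 16 is 12 days after Apr 4; 12 mod 7 = 5, so Sunday + 5 = Friday.

Friday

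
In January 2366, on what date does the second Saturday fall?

January 8, 2366

January 1, 2366 is a Saturday.
The first Saturday is therefore January 1 (same day).
The second Saturday is 1 + 1×7 = January 8.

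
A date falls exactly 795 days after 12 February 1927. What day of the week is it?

Wednesday

First find the weekday of Feb 12, 1927. Doomsday rule: the anchor day for the 1900s is Wednesday. For year 27: 27÷12 = 2 r 3, and 3÷4 = 0, so 2+3+0 = 5.
Wednesday + 5 ≡ Monday — that's 1927's doomsday.
In February the doomsday date is Feb 28 (1927 is not a leap year).
Feb 12 is 16 days before Feb 28; 16 mod 7 = 2, so Monday − 2 = Saturday.
795 mod 7 = 4, so 795 days after a Saturday is Saturday + 4 = Wednesday.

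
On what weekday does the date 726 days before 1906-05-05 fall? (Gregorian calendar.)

Monday

May 5, 1906 is a Saturday.
726 mod 7 = 5, so 726 days before a Saturday is Saturday − 5 = Monday.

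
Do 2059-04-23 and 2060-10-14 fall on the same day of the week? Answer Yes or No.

From Apr 23, 2059 to Oct 14, 2060 is 540 days.
540 mod 7 = 1, so they are different weekdays.
(Apr 23, 2059 is a Wednesday; Oct 14, 2060 is a Thursday.)

No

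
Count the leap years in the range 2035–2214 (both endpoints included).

Multiples of 4 in [2035,2214]: 45.
Of those, multiples of 100: 2 (not leap unless ÷400).
Multiples of 400: 0.
Leap years = 45 − 2 + 0 = 43.

43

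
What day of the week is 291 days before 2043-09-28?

Sep 28, 2043 is a Monday.
291 mod 7 = 4, so 291 days before a Monday is Monday − 4 = Thursday.

Thursday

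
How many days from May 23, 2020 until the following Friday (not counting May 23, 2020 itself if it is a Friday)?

May 23, 2020 is a Saturday.
From Saturday to the next Friday is 6 days.

6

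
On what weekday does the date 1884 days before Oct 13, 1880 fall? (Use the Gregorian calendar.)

Tuesday

Oct 13, 1880 is a Wednesday.
1884 mod 7 = 1, so 1884 days before a Wednesday is Wednesday − 1 = Tuesday.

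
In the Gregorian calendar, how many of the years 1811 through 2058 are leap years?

61

Multiples of 4 in [1811,2058]: 62.
Of those, multiples of 100: 2 (not leap unless ÷400).
Multiples of 400: 1.
Leap years = 62 − 2 + 1 = 61.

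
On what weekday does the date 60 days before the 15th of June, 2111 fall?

First find the weekday of Jun 15, 2111. Doomsday rule: the anchor day for the 2100s is Sunday. For year 11: 11÷12 = 0 r 11, and 11÷4 = 2, so 0+11+2 = 13.
Sunday + 13 ≡ Saturday — that's 2111's doomsday.
In June the doomsday date is Jun 6.
Jun 15 is 9 days after Jun 6; 9 mod 7 = 2, so Saturday + 2 = Monday.
60 mod 7 = 4, so 60 days before a Monday is Monday − 4 = Thursday.

Thursday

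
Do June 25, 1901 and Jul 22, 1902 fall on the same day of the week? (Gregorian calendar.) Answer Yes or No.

Yes

From Jun 25, 1901 to Jul 22, 1902 is 392 days.
392 mod 7 = 0, so they are the same weekday.
(Jun 25, 1901 is a Tuesday; Jul 22, 1902 is a Tuesday.)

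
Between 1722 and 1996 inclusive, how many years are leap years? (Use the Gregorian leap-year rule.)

67

Multiples of 4 in [1722,1996]: 69.
Of those, multiples of 100: 2 (not leap unless ÷400).
Multiples of 400: 0.
Leap years = 69 − 2 + 0 = 67.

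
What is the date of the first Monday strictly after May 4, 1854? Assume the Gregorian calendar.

May 4, 1854 is a Thursday.
From Thursday to the next Monday is 4 days.
May 4, 1854 + 4 = May 8, 1854.

May 8, 1854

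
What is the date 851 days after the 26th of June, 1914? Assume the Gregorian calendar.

+365 (one year) → Jun 26, 1915 (486 left).
+366 (one year; includes Feb 29, 1916) → Jun 26, 1916 (120 left).
Jun has 30 days: +5 → Jul 1, 1916 (115 left).
Jul has 31 days: +31 → Aug 1, 1916 (84 left).
Aug has 31 days: +31 → Sep 1, 1916 (53 left).
Sep has 30 days: +30 → Oct 1, 1916 (23 left).
+23 → Oct 24, 1916.

October 24, 1916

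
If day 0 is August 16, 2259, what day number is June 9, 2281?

Aug 16, 2259 → Aug 16, 2260: 366 days (Feb 29, 2260 is in that span).
Aug 16, 2260 → Aug 16, 2261: 365 days.
Aug 16, 2261 → Aug 16, 2262: 365 days.
Aug 16, 2262 → Aug 16, 2263: 365 days.
Aug 16, 2263 → Aug 16, 2264: 366 days (Feb 29, 2264 is in that span).
Aug 16, 2264 → Aug 16, 2265: 365 days.
Aug 16, 2265 → Aug 16, 2266: 365 days.
Aug 16, 2266 → Aug 16, 2267: 365 days.
Aug 16, 2267 → Aug 16, 2268: 366 days (Feb 29, 2268 is in that span).
Aug 16, 2268 → Aug 16, 2269: 365 days.
Aug 16, 2269 → Aug 16, 2270: 365 days.
Aug 16, 2270 → Aug 16, 2271: 365 days.
Aug 16, 2271 → Aug 16, 2272: 366 days (Feb 29, 2272 is in that span).
Aug 16, 2272 → Aug 16, 2273: 365 days.
Aug 16, 2273 → Aug 16, 2274: 365 days.
Aug 16, 2274 → Aug 16, 2275: 365 days.
Aug 16, 2275 → Aug 16, 2276: 366 days (Feb 29, 2276 is in that span).
Aug 16, 2276 → Aug 16, 2277: 365 days.
Aug 16, 2277 → Aug 16, 2278: 365 days.
Aug 16, 2278 → Aug 16, 2279: 365 days.
Aug 16, 2279 → Aug 16, 2280: 366 days (Feb 29, 2280 is in that span).
Aug 16, 2280 → Sep 16, 2280: 31 days (August has 31).
Sep 16, 2280 → Oct 16, 2280: 30 days (September has 30).
Oct 16, 2280 → Nov 16, 2280: 31 days (October has 31).
Nov 16, 2280 → Dec 16, 2280: 30 days (November has 30).
Dec 16, 2280 → Jan 16, 2281: 31 days (December has 31).
Jan 16, 2281 → Feb 16, 2281: 31 days (January has 31).
Feb 16, 2281 → Mar 16, 2281: 28 days (February has 28).
Mar 16, 2281 → Apr 16, 2281: 31 days (March has 31).
Apr 16, 2281 → May 16, 2281: 30 days (April has 30).
May 16, 2281 → Jun 9, 2281: 24 days.
Total: 7968 days.

7968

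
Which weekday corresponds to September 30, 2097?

January 1, 2097 is a Tuesday.
Jan 1, 2097 → Feb 1, 2097: 31 days (January has 31).
Feb 1, 2097 → Mar 1, 2097: 28 days (February has 28).
Mar 1, 2097 → Apr 1, 2097: 31 days (March has 31).
Apr 1, 2097 → May 1, 2097: 30 days (April has 30).
May 1, 2097 → Jun 1, 2097: 31 days (May has 31).
Jun 1, 2097 → Jul 1, 2097: 30 days (June has 30).
Jul 1, 2097 → Aug 1, 2097: 31 days (July has 31).
Aug 1, 2097 → Sep 1, 2097: 31 days (August has 31).
Sep 1, 2097 → Sep 30, 2097: 29 days.
Total: 272 days.
272 mod 7 = 6, so Tuesday + 6 = Monday.

Monday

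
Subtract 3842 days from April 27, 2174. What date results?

−365 (one year) → Apr 27, 2173 (3477 left).
−365 (one year) → Apr 27, 2172 (3112 left).
−366 (one year; includes Feb 29, 2172) → Apr 27, 2171 (2746 left).
−365 (one year) → Apr 27, 2170 (2381 left).
−365 (one year) → Apr 27, 2169 (2016 left).
−365 (one year) → Apr 27, 2168 (1651 left).
−366 (one year; includes Feb 29, 2168) → Apr 27, 2167 (1285 left).
−365 (one year) → Apr 27, 2166 (920 left).
−365 (one year) → Apr 27, 2165 (555 left).
−365 (one year) → Apr 27, 2164 (190 left).
−27 → Mar 31, 2164 (end of Mar, 31 days; 163 left).
−31 → Feb 29, 2164 (end of Feb, 29 days; 132 left).
−29 → Jan 31, 2164 (end of Jan, 31 days; 103 left).
−31 → Dec 31, 2163 (end of Dec, 31 days; 72 left).
−31 → Nov 30, 2163 (end of Nov, 30 days; 41 left).
−30 → Oct 31, 2163 (end of Oct, 31 days; 11 left).
−11 → Oct 20, 2163.

October 20, 2163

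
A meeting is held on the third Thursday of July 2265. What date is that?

July 20, 2265

July 1, 2265 is a Saturday.
The first Thursday is therefore July 6 (5 days later).
The third Thursday is 6 + 2×7 = July 20.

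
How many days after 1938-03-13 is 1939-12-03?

630

Mar 13, 1938 → Mar 13, 1939: 365 days.
Mar 13, 1939 → Apr 13, 1939: 31 days (March has 31).
Apr 13, 1939 → May 13, 1939: 30 days (April has 30).
May 13, 1939 → Jun 13, 1939: 31 days (May has 31).
Jun 13, 1939 → Jul 13, 1939: 30 days (June has 30).
Jul 13, 1939 → Aug 13, 1939: 31 days (July has 31).
Aug 13, 1939 → Sep 13, 1939: 31 days (August has 31).
Sep 13, 1939 → Oct 13, 1939: 30 days (September has 30).
Oct 13, 1939 → Nov 13, 1939: 31 days (October has 31).
Nov 13, 1939 → Dec 3, 1939: 20 days.
Total: 630 days.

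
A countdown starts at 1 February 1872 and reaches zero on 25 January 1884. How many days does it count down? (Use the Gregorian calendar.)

Feb 1, 1872 → Feb 1, 1873: 366 days (Feb 29, 1872 is in that span).
Feb 1, 1873 → Feb 1, 1874: 365 days.
Feb 1, 1874 → Feb 1, 1875: 365 days.
Feb 1, 1875 → Feb 1, 1876: 365 days.
Feb 1, 1876 → Feb 1, 1877: 366 days (Feb 29, 1876 is in that span).
Feb 1, 1877 → Feb 1, 1878: 365 days.
Feb 1, 1878 → Feb 1, 1879: 365 days.
Feb 1, 1879 → Feb 1, 1880: 365 days.
Feb 1, 1880 → Feb 1, 1881: 366 days (Feb 29, 1880 is in that span).
Feb 1, 1881 → Feb 1, 1882: 365 days.
Feb 1, 1882 → Feb 1, 1883: 365 days.
Feb 1, 1883 → Mar 1, 1883: 28 days (February has 28).
Mar 1, 1883 → Apr 1, 1883: 31 days (March has 31).
Apr 1, 1883 → May 1, 1883: 30 days (April has 30).
May 1, 1883 → Jun 1, 1883: 31 days (May has 31).
Jun 1, 1883 → Jul 1, 1883: 30 days (June has 30).
Jul 1, 1883 → Aug 1, 1883: 31 days (July has 31).
Aug 1, 1883 → Sep 1, 1883: 31 days (August has 31).
Sep 1, 1883 → Oct 1, 1883: 30 days (September has 30).
Oct 1, 1883 → Nov 1, 1883: 31 days (October has 31).
Nov 1, 1883 → Dec 1, 1883: 30 days (November has 30).
Dec 1, 1883 → Jan 1, 1884: 31 days (December has 31).
Jan 1, 1884 → Jan 25, 1884: 24 days.
Total: 4376 days.

4376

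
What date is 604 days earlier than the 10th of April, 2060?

August 15, 2058

−366 (one year; includes Feb 29, 2060) → Apr 10, 2059 (238 left).
−10 → Mar 31, 2059 (end of Mar, 31 days; 228 left).
−31 → Feb 28, 2059 (end of Feb, 28 days; 197 left).
−28 → Jan 31, 2059 (end of Jan, 31 days; 169 left).
−31 → Dec 31, 2058 (end of Dec, 31 days; 138 left).
−31 → Nov 30, 2058 (end of Nov, 30 days; 107 left).
−30 → Oct 31, 2058 (end of Oct, 31 days; 77 left).
−31 → Sep 30, 2058 (end of Sep, 30 days; 46 left).
−30 → Aug 31, 2058 (end of Aug, 31 days; 16 left).
−16 → Aug 15, 2058.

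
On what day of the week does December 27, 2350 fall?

Wednesday

Doomsday rule: the anchor day for the 2300s is Wednesday. For year 50: 50÷12 = 4 r 2, and 2÷4 = 0, so 4+2+0 = 6.
Wednesday + 6 ≡ Tuesday — that's 2350's doomsday.
In December the doomsday date is Dec 12.
Dec 27 is 15 days after Dec 12; 15 mod 7 = 1, so Tuesday + 1 = Wednesday.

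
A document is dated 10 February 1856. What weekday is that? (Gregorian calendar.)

Sunday

Doomsday rule: the anchor day for the 1800s is Friday. For year 56: 56÷12 = 4 r 8, and 8÷4 = 2, so 4+8+2 = 14.
Friday + 14 ≡ Friday — that's 1856's doomsday.
In February the doomsday date is Feb 29 (1856 is a leap year (divisible by 4)).
Feb 10 is 19 days before Feb 29; 19 mod 7 = 5, so Friday − 5 = Sunday.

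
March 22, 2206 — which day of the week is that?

Doomsday rule: the anchor day for the 2200s is Friday. For year 06: 6÷12 = 0 r 6, and 6÷4 = 1, so 0+6+1 = 7.
Friday + 7 ≡ Friday — that's 2206's doomsday.
In March the doomsday date is Mar 14.
Mar 22 is 8 days after Mar 14; 8 mod 7 = 1, so Friday + 1 = Saturday.

Saturday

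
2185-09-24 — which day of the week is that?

Saturday

Doomsday rule: the anchor day for the 2100s is Sunday. For year 85: 85÷12 = 7 r 1, and 1÷4 = 0, so 7+1+0 = 8.
Sunday + 8 ≡ Monday — that's 2185's doomsday.
In September the doomsday date is Sep 5.
Sep 24 is 19 days after Sep 5; 19 mod 7 = 5, so Monday + 5 = Saturday.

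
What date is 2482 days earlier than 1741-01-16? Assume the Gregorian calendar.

−366 (one year; includes Feb 29, 1740) → Jan 16, 1740 (2116 left).
−365 (one year) → Jan 16, 1739 (1751 left).
−365 (one year) → Jan 16, 1738 (1386 left).
−365 (one year) → Jan 16, 1737 (1021 left).
−366 (one year; includes Feb 29, 1736) → Jan 16, 1736 (655 left).
−365 (one year) → Jan 16, 1735 (290 left).
−16 → Dec 31, 1734 (end of Dec, 31 days; 274 left).
−31 → Nov 30, 1734 (end of Nov, 30 days; 243 left).
−30 → Oct 31, 1734 (end of Oct, 31 days; 213 left).
−31 → Sep 30, 1734 (end of Sep, 30 days; 182 left).
−30 → Aug 31, 1734 (end of Aug, 31 days; 152 left).
−31 → Jul 31, 1734 (end of Jul, 31 days; 121 left).
−31 → Jun 30, 1734 (end of Jun, 30 days; 90 left).
−30 → May 31, 1734 (end of May, 31 days; 60 left).
−31 → Apr 30, 1734 (end of Apr, 30 days; 29 left).
−29 → Apr 1, 1734.

April 1, 1734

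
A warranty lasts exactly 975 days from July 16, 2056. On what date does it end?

March 18, 2059

+365 (one year) → Jul 16, 2057 (610 left).
+365 (one year) → Jul 16, 2058 (245 left).
Jul has 31 days: +16 → Aug 1, 2058 (229 left).
Aug has 31 days: +31 → Sep 1, 2058 (198 left).
Sep has 30 days: +30 → Oct 1, 2058 (168 left).
Oct has 31 days: +31 → Nov 1, 2058 (137 left).
Nov has 30 days: +30 → Dec 1, 2058 (107 left).
Dec has 31 days: +31 → Jan 1, 2059 (76 left).
Jan has 31 days: +31 → Feb 1, 2059 (45 left).
Feb has 28 days: +28 → Mar 1, 2059 (17 left).
+17 → Mar 18, 2059.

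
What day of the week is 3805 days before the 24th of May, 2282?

First find the weekday of May 24, 2282. Doomsday rule: the anchor day for the 2200s is Friday. For year 82: 82÷12 = 6 r 10, and 10÷4 = 2, so 6+10+2 = 18.
Friday + 18 ≡ Tuesday — that's 2282's doomsday.
In May the doomsday date is May 9.
May 24 is 15 days after May 9; 15 mod 7 = 1, so Tuesday + 1 = Wednesday.
3805 mod 7 = 4, so 3805 days before a Wednesday is Wednesday − 4 = Saturday.

Saturday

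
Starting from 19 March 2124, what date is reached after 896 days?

+365 (one year) → Mar 19, 2125 (531 left).
+365 (one year) → Mar 19, 2126 (166 left).
Mar has 31 days: +13 → Apr 1, 2126 (153 left).
Apr has 30 days: +30 → May 1, 2126 (123 left).
May has 31 days: +31 → Jun 1, 2126 (92 left).
Jun has 30 days: +30 → Jul 1, 2126 (62 left).
Jul has 31 days: +31 → Aug 1, 2126 (31 left).
Aug has 31 days: +31 → Sep 1, 2126 (0 left).

September 1, 2126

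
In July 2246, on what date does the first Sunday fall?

July 5, 2246

July 1, 2246 is a Wednesday.
The first Sunday is therefore July 5 (4 days later).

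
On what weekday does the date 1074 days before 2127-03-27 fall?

Monday

Mar 27, 2127 is a Thursday.
1074 mod 7 = 3, so 1074 days before a Thursday is Thursday − 3 = Monday.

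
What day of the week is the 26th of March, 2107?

January 1, 2107 is a Saturday.
Jan 1, 2107 → Feb 1, 2107: 31 days (January has 31).
Feb 1, 2107 → Mar 1, 2107: 28 days (February has 28).
Mar 1, 2107 → Mar 26, 2107: 25 days.
Total: 84 days.
84 mod 7 = 0, so Saturday + 0 = Saturday.

Saturday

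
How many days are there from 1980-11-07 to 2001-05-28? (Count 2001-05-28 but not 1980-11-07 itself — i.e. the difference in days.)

Nov 7, 1980 → Nov 7, 1981: 365 days.
Nov 7, 1981 → Nov 7, 1982: 365 days.
Nov 7, 1982 → Nov 7, 1983: 365 days.
Nov 7, 1983 → Nov 7, 1984: 366 days (Feb 29, 1984 is in that span).
Nov 7, 1984 → Nov 7, 1985: 365 days.
Nov 7, 1985 → Nov 7, 1986: 365 days.
Nov 7, 1986 → Nov 7, 1987: 365 days.
Nov 7, 1987 → Nov 7, 1988: 366 days (Feb 29, 1988 is in that span).
Nov 7, 1988 → Nov 7, 1989: 365 days.
Nov 7, 1989 → Nov 7, 1990: 365 days.
Nov 7, 1990 → Nov 7, 1991: 365 days.
Nov 7, 1991 → Nov 7, 1992: 366 days (Feb 29, 1992 is in that span).
Nov 7, 1992 → Nov 7, 1993: 365 days.
Nov 7, 1993 → Nov 7, 1994: 365 days.
Nov 7, 1994 → Nov 7, 1995: 365 days.
Nov 7, 1995 → Nov 7, 1996: 366 days (Feb 29, 1996 is in that span).
Nov 7, 1996 → Nov 7, 1997: 365 days.
Nov 7, 1997 → Nov 7, 1998: 365 days.
Nov 7, 1998 → Nov 7, 1999: 365 days.
Nov 7, 1999 → Nov 7, 2000: 366 days (Feb 29, 2000 is in that span).
Nov 7, 2000 → Dec 7, 2000: 30 days (November has 30).
Dec 7, 2000 → Jan 7, 2001: 31 days (December has 31).
Jan 7, 2001 → Feb 7, 2001: 31 days (January has 31).
Feb 7, 2001 → Mar 7, 2001: 28 days (February has 28).
Mar 7, 2001 → Apr 7, 2001: 31 days (March has 31).
Apr 7, 2001 → May 7, 2001: 30 days (April has 30).
May 7, 2001 → May 28, 2001: 21 days.
Total: 7507 days.

7507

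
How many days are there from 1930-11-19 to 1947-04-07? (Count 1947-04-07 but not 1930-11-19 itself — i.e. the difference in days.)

Nov 19, 1930 → Nov 19, 1931: 365 days.
Nov 19, 1931 → Nov 19, 1932: 366 days (Feb 29, 1932 is in that span).
Nov 19, 1932 → Nov 19, 1933: 365 days.
Nov 19, 1933 → Nov 19, 1934: 365 days.
Nov 19, 1934 → Nov 19, 1935: 365 days.
Nov 19, 1935 → Nov 19, 1936: 366 days (Feb 29, 1936 is in that span).
Nov 19, 1936 → Nov 19, 1937: 365 days.
Nov 19, 1937 → Nov 19, 1938: 365 days.
Nov 19, 1938 → Nov 19, 1939: 365 days.
Nov 19, 1939 → Nov 19, 1940: 366 days (Feb 29, 1940 is in that span).
Nov 19, 1940 → Nov 19, 1941: 365 days.
Nov 19, 1941 → Nov 19, 1942: 365 days.
Nov 19, 1942 → Nov 19, 1943: 365 days.
Nov 19, 1943 → Nov 19, 1944: 366 days (Feb 29, 1944 is in that span).
Nov 19, 1944 → Nov 19, 1945: 365 days.
Nov 19, 1945 → Nov 19, 1946: 365 days.
Nov 19, 1946 → Dec 19, 1946: 30 days (November has 30).
Dec 19, 1946 → Jan 19, 1947: 31 days (December has 31).
Jan 19, 1947 → Feb 19, 1947: 31 days (January has 31).
Feb 19, 1947 → Mar 19, 1947: 28 days (February has 28).
Mar 19, 1947 → Apr 7, 1947: 19 days.
Total: 5983 days.

5983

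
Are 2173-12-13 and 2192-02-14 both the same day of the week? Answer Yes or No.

No

From Dec 13, 2173 to Feb 14, 2192 is 6637 days.
6637 mod 7 = 1, so they are different weekdays.
(Dec 13, 2173 is a Monday; Feb 14, 2192 is a Tuesday.)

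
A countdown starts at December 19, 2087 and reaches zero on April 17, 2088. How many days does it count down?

Dec 19, 2087 → Jan 19, 2088: 31 days (December has 31).
Jan 19, 2088 → Feb 19, 2088: 31 days (January has 31).
Feb 19, 2088 → Mar 19, 2088: 29 days (February has 29).
Mar 19, 2088 → Apr 17, 2088: 29 days.
Total: 120 days.

120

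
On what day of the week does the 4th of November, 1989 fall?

Saturday

Doomsday rule: the anchor day for the 1900s is Wednesday. For year 89: 89÷12 = 7 r 5, and 5÷4 = 1, so 7+5+1 = 13.
Wednesday + 13 ≡ Tuesday — that's 1989's doomsday.
In November the doomsday date is Nov 7.
Nov 4 is 3 days before Nov 7; 3 mod 7 = 3, so Tuesday − 3 = Saturday.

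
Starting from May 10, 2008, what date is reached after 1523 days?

July 11, 2012

+365 (one year) → May 10, 2009 (1158 left).
+365 (one year) → May 10, 2010 (793 left).
+365 (one year) → May 10, 2011 (428 left).
+366 (one year; includes Feb 29, 2012) → May 10, 2012 (62 left).
May has 31 days: +22 → Jun 1, 2012 (40 left).
Jun has 30 days: +30 → Jul 1, 2012 (10 left).
+10 → Jul 11, 2012.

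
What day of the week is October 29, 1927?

January 1, 1927 is a Saturday.
Jan 1, 1927 → Feb 1, 1927: 31 days (January has 31).
Feb 1, 1927 → Mar 1, 1927: 28 days (February has 28).
Mar 1, 1927 → Apr 1, 1927: 31 days (March has 31).
Apr 1, 1927 → May 1, 1927: 30 days (April has 30).
May 1, 1927 → Jun 1, 1927: 31 days (May has 31).
Jun 1, 1927 → Jul 1, 1927: 30 days (June has 30).
Jul 1, 1927 → Aug 1, 1927: 31 days (July has 31).
Aug 1, 1927 → Sep 1, 1927: 31 days (August has 31).
Sep 1, 1927 → Oct 1, 1927: 30 days (September has 30).
Oct 1, 1927 → Oct 29, 1927: 28 days.
Total: 301 days.
301 mod 7 = 0, so Saturday + 0 = Saturday.

Saturday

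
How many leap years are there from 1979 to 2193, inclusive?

53

Multiples of 4 in [1979,2193]: 54.
Of those, multiples of 100: 2 (not leap unless ÷400).
Multiples of 400: 1.
Leap years = 54 − 2 + 1 = 53.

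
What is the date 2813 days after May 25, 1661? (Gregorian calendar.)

February 5, 1669

+365 (one year) → May 25, 1662 (2448 left).
+365 (one year) → May 25, 1663 (2083 left).
+366 (one year; includes Feb 29, 1664) → May 25, 1664 (1717 left).
+365 (one year) → May 25, 1665 (1352 left).
+365 (one year) → May 25, 1666 (987 left).
+365 (one year) → May 25, 1667 (622 left).
+366 (one year; includes Feb 29, 1668) → May 25, 1668 (256 left).
May has 31 days: +7 → Jun 1, 1668 (249 left).
Jun has 30 days: +30 → Jul 1, 1668 (219 left).
Jul has 31 days: +31 → Aug 1, 1668 (188 left).
Aug has 31 days: +31 → Sep 1, 1668 (157 left).
Sep has 30 days: +30 → Oct 1, 1668 (127 left).
Oct has 31 days: +31 → Nov 1, 1668 (96 left).
Nov has 30 days: +30 → Dec 1, 1668 (66 left).
Dec has 31 days: +31 → Jan 1, 1669 (35 left).
Jan has 31 days: +31 → Feb 1, 1669 (4 left).
+4 → Feb 5, 1669.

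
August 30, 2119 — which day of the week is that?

Wednesday

January 1, 2119 is a Sunday.
Jan 1, 2119 → Feb 1, 2119: 31 days (January has 31).
Feb 1, 2119 → Mar 1, 2119: 28 days (February has 28).
Mar 1, 2119 → Apr 1, 2119: 31 days (March has 31).
Apr 1, 2119 → May 1, 2119: 30 days (April has 30).
May 1, 2119 → Jun 1, 2119: 31 days (May has 31).
Jun 1, 2119 → Jul 1, 2119: 30 days (June has 30).
Jul 1, 2119 → Aug 1, 2119: 31 days (July has 31).
Aug 1, 2119 → Aug 30, 2119: 29 days.
Total: 241 days.
241 mod 7 = 3, so Sunday + 3 = Wednesday.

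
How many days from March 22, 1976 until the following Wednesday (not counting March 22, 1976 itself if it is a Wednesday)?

Mar 22, 1976 is a Monday.
From Monday to the next Wednesday is 2 days.

2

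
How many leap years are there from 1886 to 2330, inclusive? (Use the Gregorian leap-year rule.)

Multiples of 4 in [1886,2330]: 111.
Of those, multiples of 100: 5 (not leap unless ÷400).
Multiples of 400: 1.
Leap years = 111 − 5 + 1 = 107.

107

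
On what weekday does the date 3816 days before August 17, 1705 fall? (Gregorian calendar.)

First find the weekday of Aug 17, 1705. Doomsday rule: the anchor day for the 1700s is Sunday. For year 05: 5÷12 = 0 r 5, and 5÷4 = 1, so 0+5+1 = 6.
Sunday + 6 ≡ Saturday — that's 1705's doomsday.
In August the doomsday date is Aug 8.
Aug 17 is 9 days after Aug 8; 9 mod 7 = 2, so Saturday + 2 = Monday.
3816 mod 7 = 1, so 3816 days before a Monday is Monday − 1 = Sunday.

Sunday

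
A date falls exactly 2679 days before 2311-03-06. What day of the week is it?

Wednesday

First find the weekday of Mar 6, 2311. Doomsday rule: the anchor day for the 2300s is Wednesday. For year 11: 11÷12 = 0 r 11, and 11÷4 = 2, so 0+11+2 = 13.
Wednesday + 13 ≡ Tuesday — that's 2311's doomsday.
In March the doomsday date is Mar 14.
Mar 6 is 8 days before Mar 14; 8 mod 7 = 1, so Tuesday − 1 = Monday.
2679 mod 7 = 5, so 2679 days before a Monday is Monday − 5 = Wednesday.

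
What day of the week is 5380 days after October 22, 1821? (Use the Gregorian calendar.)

Friday

Oct 22, 1821 is a Monday.
5380 mod 7 = 4, so 5380 days after a Monday is Monday + 4 = Friday.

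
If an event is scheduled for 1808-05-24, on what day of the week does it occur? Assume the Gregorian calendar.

Doomsday rule: the anchor day for the 1800s is Friday. For year 08: 8÷12 = 0 r 8, and 8÷4 = 2, so 0+8+2 = 10.
Friday + 10 ≡ Monday — that's 1808's doomsday.
In May the doomsday date is May 9.
May 24 is 15 days after May 9; 15 mod 7 = 1, so Monday + 1 = Tuesday.

Tuesday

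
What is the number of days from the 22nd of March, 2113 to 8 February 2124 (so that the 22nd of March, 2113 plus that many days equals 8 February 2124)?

3975

Mar 22, 2113 → Mar 22, 2114: 365 days.
Mar 22, 2114 → Mar 22, 2115: 365 days.
Mar 22, 2115 → Mar 22, 2116: 366 days (Feb 29, 2116 is in that span).
Mar 22, 2116 → Mar 22, 2117: 365 days.
Mar 22, 2117 → Mar 22, 2118: 365 days.
Mar 22, 2118 → Mar 22, 2119: 365 days.
Mar 22, 2119 → Mar 22, 2120: 366 days (Feb 29, 2120 is in that span).
Mar 22, 2120 → Mar 22, 2121: 365 days.
Mar 22, 2121 → Mar 22, 2122: 365 days.
Mar 22, 2122 → Mar 22, 2123: 365 days.
Mar 22, 2123 → Apr 22, 2123: 31 days (March has 31).
Apr 22, 2123 → May 22, 2123: 30 days (April has 30).
May 22, 2123 → Jun 22, 2123: 31 days (May has 31).
Jun 22, 2123 → Jul 22, 2123: 30 days (June has 30).
Jul 22, 2123 → Aug 22, 2123: 31 days (July has 31).
Aug 22, 2123 → Sep 22, 2123: 31 days (August has 31).
Sep 22, 2123 → Oct 22, 2123: 30 days (September has 30).
Oct 22, 2123 → Nov 22, 2123: 31 days (October has 31).
Nov 22, 2123 → Dec 22, 2123: 30 days (November has 30).
Dec 22, 2123 → Jan 22, 2124: 31 days (December has 31).
Jan 22, 2124 → Feb 8, 2124: 17 days.
Total: 3975 days.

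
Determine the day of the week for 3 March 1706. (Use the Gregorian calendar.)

Wednesday

Doomsday rule: the anchor day for the 1700s is Sunday. For year 06: 6÷12 = 0 r 6, and 6÷4 = 1, so 0+6+1 = 7.
Sunday + 7 ≡ Sunday — that's 1706's doomsday.
In March the doomsday date is Mar 14.
Mar 3 is 11 days before Mar 14; 11 mod 7 = 4, so Sunday − 4 = Wednesday.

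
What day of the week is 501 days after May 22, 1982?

May 22, 1982 is a Saturday.
501 mod 7 = 4, so 501 days after a Saturday is Saturday + 4 = Wednesday.

Wednesday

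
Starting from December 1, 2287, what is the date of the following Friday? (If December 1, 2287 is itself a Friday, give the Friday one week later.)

Dec 1, 2287 is a Thursday.
From Thursday to the next Friday is 1 day.
Dec 1, 2287 + 1 = Dec 2, 2287.

December 2, 2287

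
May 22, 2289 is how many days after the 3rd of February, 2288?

Feb 3, 2288 → Feb 3, 2289: 366 days (Feb 29, 2288 is in that span).
Feb 3, 2289 → Mar 3, 2289: 28 days (February has 28).
Mar 3, 2289 → Apr 3, 2289: 31 days (March has 31).
Apr 3, 2289 → May 3, 2289: 30 days (April has 30).
May 3, 2289 → May 22, 2289: 19 days.
Total: 474 days.

474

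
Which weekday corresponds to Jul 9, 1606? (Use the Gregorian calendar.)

Doomsday rule: the anchor day for the 1600s is Tuesday. For year 06: 6÷12 = 0 r 6, and 6÷4 = 1, so 0+6+1 = 7.
Tuesday + 7 ≡ Tuesday — that's 1606's doomsday.
In July the doomsday date is Jul 11.
Jul 9 is 2 days before Jul 11; 2 mod 7 = 2, so Tuesday − 2 = Sunday.

Sunday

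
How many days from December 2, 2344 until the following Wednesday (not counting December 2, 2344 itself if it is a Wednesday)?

4

Dec 2, 2344 is a Saturday.
From Saturday to the next Wednesday is 4 days.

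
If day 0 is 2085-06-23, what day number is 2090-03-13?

Jun 23, 2085 → Jun 23, 2086: 365 days.
Jun 23, 2086 → Jun 23, 2087: 365 days.
Jun 23, 2087 → Jun 23, 2088: 366 days (Feb 29, 2088 is in that span).
Jun 23, 2088 → Jun 23, 2089: 365 days.
Jun 23, 2089 → Jul 23, 2089: 30 days (June has 30).
Jul 23, 2089 → Aug 23, 2089: 31 days (July has 31).
Aug 23, 2089 → Sep 23, 2089: 31 days (August has 31).
Sep 23, 2089 → Oct 23, 2089: 30 days (September has 30).
Oct 23, 2089 → Nov 23, 2089: 31 days (October has 31).
Nov 23, 2089 → Dec 23, 2089: 30 days (November has 30).
Dec 23, 2089 → Jan 23, 2090: 31 days (December has 31).
Jan 23, 2090 → Feb 23, 2090: 31 days (January has 31).
Feb 23, 2090 → Mar 13, 2090: 18 days.
Total: 1724 days.

1724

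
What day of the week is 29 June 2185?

Wednesday

Doomsday rule: the anchor day for the 2100s is Sunday. For year 85: 85÷12 = 7 r 1, and 1÷4 = 0, so 7+1+0 = 8.
Sunday + 8 ≡ Monday — that's 2185's doomsday.
In June the doomsday date is Jun 6.
Jun 29 is 23 days after Jun 6; 23 mod 7 = 2, so Monday + 2 = Wednesday.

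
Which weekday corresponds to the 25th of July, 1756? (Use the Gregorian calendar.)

Sunday

Doomsday rule: the anchor day for the 1700s is Sunday. For year 56: 56÷12 = 4 r 8, and 8÷4 = 2, so 4+8+2 = 14.
Sunday + 14 ≡ Sunday — that's 1756's doomsday.
In July the doomsday date is Jul 11.
Jul 25 is 14 days after Jul 11; 14 mod 7 = 0, so Sunday + 0 = Sunday.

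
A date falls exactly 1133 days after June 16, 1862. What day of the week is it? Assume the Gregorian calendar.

First find the weekday of Jun 16, 1862. Doomsday rule: the anchor day for the 1800s is Friday. For year 62: 62÷12 = 5 r 2, and 2÷4 = 0, so 5+2+0 = 7.
Friday + 7 ≡ Friday — that's 1862's doomsday.
In June the doomsday date is Jun 6.
Jun 16 is 10 days after Jun 6; 10 mod 7 = 3, so Friday + 3 = Monday.
1133 mod 7 = 6, so 1133 days after a Monday is Monday + 6 = Sunday.

Sunday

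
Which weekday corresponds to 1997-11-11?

Doomsday rule: the anchor day for the 1900s is Wednesday. For year 97: 97÷12 = 8 r 1, and 1÷4 = 0, so 8+1+0 = 9.
Wednesday + 9 ≡ Friday — that's 1997's doomsday.
In November the doomsday date is Nov 7.
Nov 11 is 4 days after Nov 7; 4 mod 7 = 4, so Friday + 4 = Tuesday.

Tuesday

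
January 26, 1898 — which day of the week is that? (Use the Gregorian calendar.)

Doomsday rule: the anchor day for the 1800s is Friday. For year 98: 98÷12 = 8 r 2, and 2÷4 = 0, so 8+2+0 = 10.
Friday + 10 ≡ Monday — that's 1898's doomsday.
In January the doomsday date is Jan 3 (1898 is not a leap year).
Jan 26 is 23 days after Jan 3; 23 mod 7 = 2, so Monday + 2 = Wednesday.

Wednesday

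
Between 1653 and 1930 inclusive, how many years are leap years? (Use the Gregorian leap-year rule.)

Multiples of 4 in [1653,1930]: 69.
Of those, multiples of 100: 3 (not leap unless ÷400).
Multiples of 400: 0.
Leap years = 69 − 3 + 0 = 66.

66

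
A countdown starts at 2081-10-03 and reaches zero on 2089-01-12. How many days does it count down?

2658

Oct 3, 2081 → Oct 3, 2082: 365 days.
Oct 3, 2082 → Oct 3, 2083: 365 days.
Oct 3, 2083 → Oct 3, 2084: 366 days (Feb 29, 2084 is in that span).
Oct 3, 2084 → Oct 3, 2085: 365 days.
Oct 3, 2085 → Oct 3, 2086: 365 days.
Oct 3, 2086 → Oct 3, 2087: 365 days.
Oct 3, 2087 → Oct 3, 2088: 366 days (Feb 29, 2088 is in that span).
Oct 3, 2088 → Nov 3, 2088: 31 days (October has 31).
Nov 3, 2088 → Dec 3, 2088: 30 days (November has 30).
Dec 3, 2088 → Jan 3, 2089: 31 days (December has 31).
Jan 3, 2089 → Jan 12, 2089: 9 days.
Total: 2658 days.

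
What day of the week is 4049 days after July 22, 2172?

Jul 22, 2172 is a Wednesday.
4049 mod 7 = 3, so 4049 days after a Wednesday is Wednesday + 3 = Saturday.

Saturday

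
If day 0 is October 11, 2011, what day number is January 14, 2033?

Oct 11, 2011 → Oct 11, 2012: 366 days (Feb 29, 2012 is in that span).
Oct 11, 2012 → Oct 11, 2013: 365 days.
Oct 11, 2013 → Oct 11, 2014: 365 days.
Oct 11, 2014 → Oct 11, 2015: 365 days.
Oct 11, 2015 → Oct 11, 2016: 366 days (Feb 29, 2016 is in that span).
Oct 11, 2016 → Oct 11, 2017: 365 days.
Oct 11, 2017 → Oct 11, 2018: 365 days.
Oct 11, 2018 → Oct 11, 2019: 365 days.
Oct 11, 2019 → Oct 11, 2020: 366 days (Feb 29, 2020 is in that span).
Oct 11, 2020 → Oct 11, 2021: 365 days.
Oct 11, 2021 → Oct 11, 2022: 365 days.
Oct 11, 2022 → Oct 11, 2023: 365 days.
Oct 11, 2023 → Oct 11, 2024: 366 days (Feb 29, 2024 is in that span).
Oct 11, 2024 → Oct 11, 2025: 365 days.
Oct 11, 2025 → Oct 11, 2026: 365 days.
Oct 11, 2026 → Oct 11, 2027: 365 days.
Oct 11, 2027 → Oct 11, 2028: 366 days (Feb 29, 2028 is in that span).
Oct 11, 2028 → Oct 11, 2029: 365 days.
Oct 11, 2029 → Oct 11, 2030: 365 days.
Oct 11, 2030 → Oct 11, 2031: 365 days.
Oct 11, 2031 → Oct 11, 2032: 366 days (Feb 29, 2032 is in that span).
Oct 11, 2032 → Nov 11, 2032: 31 days (October has 31).
Nov 11, 2032 → Dec 11, 2032: 30 days (November has 30).
Dec 11, 2032 → Jan 11, 2033: 31 days (December has 31).
Jan 11, 2033 → Jan 14, 2033: 3 days.
Total: 7766 days.

7766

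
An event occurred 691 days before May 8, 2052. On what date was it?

−366 (one year; includes Feb 29, 2052) → May 8, 2051 (325 left).
−8 → Apr 30, 2051 (end of Apr, 30 days; 317 left).
−30 → Mar 31, 2051 (end of Mar, 31 days; 287 left).
−31 → Feb 28, 2051 (end of Feb, 28 days; 256 left).
−28 → Jan 31, 2051 (end of Jan, 31 days; 228 left).
−31 → Dec 31, 2050 (end of Dec, 31 days; 197 left).
−31 → Nov 30, 2050 (end of Nov, 30 days; 166 left).
−30 → Oct 31, 2050 (end of Oct, 31 days; 136 left).
−31 → Sep 30, 2050 (end of Sep, 30 days; 105 left).
−30 → Aug 31, 2050 (end of Aug, 31 days; 75 left).
−31 → Jul 31, 2050 (end of Jul, 31 days; 44 left).
−31 → Jun 30, 2050 (end of Jun, 30 days; 13 left).
−13 → Jun 17, 2050.

June 17, 2050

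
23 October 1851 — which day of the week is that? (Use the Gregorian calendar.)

Doomsday rule: the anchor day for the 1800s is Friday. For year 51: 51÷12 = 4 r 3, and 3÷4 = 0, so 4+3+0 = 7.
Friday + 7 ≡ Friday — that's 1851's doomsday.
In October the doomsday date is Oct 10.
Oct 23 is 13 days after Oct 10; 13 mod 7 = 6, so Friday + 6 = Thursday.

Thursday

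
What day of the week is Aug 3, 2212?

January 1, 2212 is a Wednesday.
Jan 1, 2212 → Feb 1, 2212: 31 days (January has 31).
Feb 1, 2212 → Mar 1, 2212: 29 days (February has 29).
Mar 1, 2212 → Apr 1, 2212: 31 days (March has 31).
Apr 1, 2212 → May 1, 2212: 30 days (April has 30).
May 1, 2212 → Jun 1, 2212: 31 days (May has 31).
Jun 1, 2212 → Jul 1, 2212: 30 days (June has 30).
Jul 1, 2212 → Aug 1, 2212: 31 days (July has 31).
Aug 1, 2212 → Aug 3, 2212: 2 days.
Total: 215 days.
215 mod 7 = 5, so Wednesday + 5 = Monday.

Monday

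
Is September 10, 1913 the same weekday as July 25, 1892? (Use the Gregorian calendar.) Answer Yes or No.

No

From Jul 25, 1892 to Sep 10, 1913 is 7716 days.
7716 mod 7 = 2, so they are different weekdays.
(Jul 25, 1892 is a Monday; Sep 10, 1913 is a Wednesday.)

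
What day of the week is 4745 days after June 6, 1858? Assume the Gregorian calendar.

Saturday

First find the weekday of Jun 6, 1858. Doomsday rule: the anchor day for the 1800s is Friday. For year 58: 58÷12 = 4 r 10, and 10÷4 = 2, so 4+10+2 = 16.
Friday + 16 ≡ Sunday — that's 1858's doomsday.
In June the doomsday date is Jun 6.
Jun 6 is the doomsday itself: Sunday.
4745 mod 7 = 6, so 4745 days after a Sunday is Sunday + 6 = Saturday.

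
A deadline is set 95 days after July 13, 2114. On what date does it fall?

Jul has 31 days: +19 → Aug 1, 2114 (76 left).
Aug has 31 days: +31 → Sep 1, 2114 (45 left).
Sep has 30 days: +30 → Oct 1, 2114 (15 left).
+15 → Oct 16, 2114.

October 16, 2114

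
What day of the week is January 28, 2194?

Doomsday rule: the anchor day for the 2100s is Sunday. For year 94: 94÷12 = 7 r 10, and 10÷4 = 2, so 7+10+2 = 19.
Sunday + 19 ≡ Friday — that's 2194's doomsday.
In January the doomsday date is Jan 3 (2194 is not a leap year).
Jan 28 is 25 days after Jan 3; 25 mod 7 = 4, so Friday + 4 = Tuesday.

Tuesday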